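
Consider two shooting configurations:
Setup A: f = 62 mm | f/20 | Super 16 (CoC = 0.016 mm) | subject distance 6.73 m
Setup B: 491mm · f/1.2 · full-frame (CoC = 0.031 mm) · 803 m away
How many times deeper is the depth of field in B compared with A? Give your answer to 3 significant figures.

18.7

Setup A: H = 62²/(20×0.016) + 62 ≈ 12074.5 mm; DoF = Df − Dn = 15127 − 4328 ≈ 10799 mm.
Setup B: H = 491²/(1.2×0.031) + 491 ≈ 6481163.0 mm; DoF = Df − Dn = 916490 − 714520 ≈ 201970 mm.
Ratio = 201970 / 10799 ≈ 18.7.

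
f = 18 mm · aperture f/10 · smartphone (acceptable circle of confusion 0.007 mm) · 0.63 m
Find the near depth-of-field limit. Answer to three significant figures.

0.556 m

Hyperfocal distance H = f²/(N·c) + f = 18²/(10 × 0.007) + 18 = 324/0.07 + 18 ≈ 4646.6 mm ≈ 4.647 m.
Near limit Dn = s·(H − f)/(H + s − 2f) = 630 × (4646.6 − 18) / (4646.6 + 630 − 2 × 18) = 630 × 4628.6 / 5240.6 ≈ 556.43 mm ≈ 0.556 m.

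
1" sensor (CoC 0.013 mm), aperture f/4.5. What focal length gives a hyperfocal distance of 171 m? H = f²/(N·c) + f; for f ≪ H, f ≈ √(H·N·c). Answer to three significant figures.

From H = f²/(N·c) + f, with f ≪ H: f ≈ √(H·N·c) = √(171000 × 4.5 × 0.013) = √10004 ≈ 100.0 mm.
The +f correction barely moves this — solving exactly, f² + N·c·f − N·c·H = 0 ⇒ f = (−N·c + √((N·c)² + 4·N·c·H))/2 = (−0.0585 + √40014)/2 ≈ 99.988 mm, so f ≈ 100 mm.

100 mm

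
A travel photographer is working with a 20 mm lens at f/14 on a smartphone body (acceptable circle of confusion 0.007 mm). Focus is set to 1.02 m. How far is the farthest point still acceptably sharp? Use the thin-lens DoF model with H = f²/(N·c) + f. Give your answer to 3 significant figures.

1.35 m

Hyperfocal distance H = f²/(N·c) + f = 20²/(14 × 0.007) + 20 = 400/0.098 + 20 ≈ 4101.6 mm ≈ 4.102 m.
Far limit Df = s·(H − f)/(H − s) = 1020 × (4101.6 − 20) / (4101.6 − 1020) = 1020 × 4081.6 / 3081.6 ≈ 1351.0 mm ≈ 1.35 m.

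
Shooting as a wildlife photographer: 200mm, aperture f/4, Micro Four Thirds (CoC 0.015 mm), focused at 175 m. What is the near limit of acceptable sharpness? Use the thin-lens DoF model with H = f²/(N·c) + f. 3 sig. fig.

139 m

Hyperfocal distance H = f²/(N·c) + f = 200²/(4 × 0.015) + 200 = 40000/0.06 + 200 ≈ 666866.7 mm ≈ 666.9 m.
Near limit Dn = s·(H − f)/(H + s − 2f) = 175000 × (666866.7 − 200) / (666866.7 + 175000 − 2 × 200) = 175000 × 666666.7 / 841466.7 ≈ 138647 mm ≈ 139 m.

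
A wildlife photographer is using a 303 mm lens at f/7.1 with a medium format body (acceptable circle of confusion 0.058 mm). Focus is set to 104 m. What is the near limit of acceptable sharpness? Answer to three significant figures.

71.0 m

Hyperfocal distance H = f²/(N·c) + f = 303²/(7.1 × 0.058) + 303 = 91809/0.4118 + 303 ≈ 223248.6 mm ≈ 223.2 m.
Near limit Dn = s·(H − f)/(H + s − 2f) = 104000 × (223248.6 − 303) / (223248.6 + 104000 − 2 × 303) = 104000 × 222945.6 / 326642.6 ≈ 70984 mm ≈ 71.0 m.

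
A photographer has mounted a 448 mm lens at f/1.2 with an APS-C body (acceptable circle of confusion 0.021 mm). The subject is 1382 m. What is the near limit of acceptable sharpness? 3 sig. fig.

1180 m

Hyperfocal distance H = f²/(N·c) + f = 448²/(1.2 × 0.021) + 448 = 200704/0.0252 + 448 ≈ 7964892.4 mm ≈ 7965 m.
Near limit Dn = s·(H − f)/(H + s − 2f) = 1382000 × (7964892.4 − 448) / (7964892.4 + 1382000 − 2 × 448) = 1382000 × 7964444.4 / 9345996.4 ≈ 1177709 mm ≈ 1180 m.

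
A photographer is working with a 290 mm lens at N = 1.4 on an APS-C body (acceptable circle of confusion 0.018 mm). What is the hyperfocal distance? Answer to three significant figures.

3340 m

Hyperfocal distance H = f²/(N·c) + f = 290²/(1.4 × 0.018) + 290 = 84100/0.0252 + 290 ≈ 3337591.6 mm ≈ 3340 m.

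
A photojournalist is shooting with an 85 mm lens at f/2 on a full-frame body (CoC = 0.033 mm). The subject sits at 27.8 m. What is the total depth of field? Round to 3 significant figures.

15.0 m

Hyperfocal distance H = f²/(N·c) + f = 85²/(2 × 0.033) + 85 = 7225/0.066 + 85 ≈ 109554.7 mm ≈ 109.6 m.
Near limit Dn = s·(H − f)/(H + s − 2f) = 27800 × (109554.7 − 85) / (109554.7 + 27800 − 2 × 85) = 27800 × 109469.7 / 137184.7 ≈ 22184 mm.
Far limit Df = s·(H − f)/(H − s) = 27800 × (109554.7 − 85) / (109554.7 − 27800) = 27800 × 109469.7 / 81754.7 ≈ 37224 mm.
Depth of field = Df − Dn = 37224 − 22184 ≈ 15040 mm ≈ 15.0 m.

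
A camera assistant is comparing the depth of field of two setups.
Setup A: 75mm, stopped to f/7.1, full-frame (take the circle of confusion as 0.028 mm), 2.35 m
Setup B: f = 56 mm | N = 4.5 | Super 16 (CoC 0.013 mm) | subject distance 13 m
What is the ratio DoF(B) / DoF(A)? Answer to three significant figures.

17.5

Setup A: H = 75²/(7.1×0.028) + 75 ≈ 28369.8 mm; DoF = Df − Dn = 2555.47 − 2175.11 ≈ 380.36 mm.
Setup B: H = 56²/(4.5×0.013) + 56 ≈ 53662.8 mm; DoF = Df − Dn = 17138.2 − 10471.5 ≈ 6666.7 mm.
Ratio = 6666.7 / 380.36 ≈ 17.5.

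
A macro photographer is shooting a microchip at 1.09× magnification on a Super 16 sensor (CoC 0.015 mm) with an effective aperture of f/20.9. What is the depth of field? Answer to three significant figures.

At magnification m, DoF ≈ 2·N_eff·c/m² = 2 × 20.9 × 0.015 / 1.09² = 0.627 / 1.188 ≈ 0.528 mm.

0.528 mm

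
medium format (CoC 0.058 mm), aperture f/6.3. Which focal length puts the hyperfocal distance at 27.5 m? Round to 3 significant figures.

From H = f²/(N·c) + f, with f ≪ H: f ≈ √(H·N·c) = √(27500 × 6.3 × 0.058) = √10048 ≈ 100.2 mm.
The +f correction barely moves this — solving exactly, f² + N·c·f − N·c·H = 0 ⇒ f = (−N·c + √((N·c)² + 4·N·c·H))/2 = (−0.3654 + √40194)/2 ≈ 100.06 mm, so f ≈ 100 mm.

100 mm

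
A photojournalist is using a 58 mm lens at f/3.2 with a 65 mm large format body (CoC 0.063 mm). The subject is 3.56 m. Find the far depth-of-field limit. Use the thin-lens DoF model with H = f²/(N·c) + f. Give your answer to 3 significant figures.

Hyperfocal distance H = f²/(N·c) + f = 58²/(3.2 × 0.063) + 58 = 3364/0.2016 + 58 ≈ 16744.5 mm ≈ 16.74 m.
Far limit Df = s·(H − f)/(H − s) = 3560 × (16744.5 − 58) / (16744.5 − 3560) = 3560 × 16686.5 / 13184.5 ≈ 4505.6 mm ≈ 4.51 m.

4.51 m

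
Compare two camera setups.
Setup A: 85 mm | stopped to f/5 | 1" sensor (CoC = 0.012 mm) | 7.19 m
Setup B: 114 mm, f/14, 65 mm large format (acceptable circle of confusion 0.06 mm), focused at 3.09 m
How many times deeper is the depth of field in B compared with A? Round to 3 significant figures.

Setup A: H = 85²/(5×0.012) + 85 ≈ 120501.7 mm; DoF = Df − Dn = 7640.84 − 6789.40 ≈ 851.44 mm.
Setup B: H = 114²/(14×0.06) + 114 ≈ 15585.4 mm; DoF = Df − Dn = 3825.9 − 2591.5 ≈ 1234.4 mm.
Ratio = 1234.4 / 851.44 ≈ 1.45.

1.45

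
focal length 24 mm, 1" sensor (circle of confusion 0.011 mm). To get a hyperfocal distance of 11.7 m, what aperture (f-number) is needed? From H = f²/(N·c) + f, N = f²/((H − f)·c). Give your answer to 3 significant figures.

Rearrange H = f²/(N·c) + f for N: N = f² / ((H − f)·c).
N = 24² / ((11700 − 24) × 0.011) = 576 / 128.4 ≈ 4.48.

f/4.48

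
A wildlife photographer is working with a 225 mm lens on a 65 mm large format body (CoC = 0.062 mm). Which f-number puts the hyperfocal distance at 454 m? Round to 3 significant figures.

f/1.80

Rearrange H = f²/(N·c) + f for N: N = f² / ((H − f)·c).
N = 225² / ((454000 − 225) × 0.062) = 50625 / 28134 ≈ 1.80.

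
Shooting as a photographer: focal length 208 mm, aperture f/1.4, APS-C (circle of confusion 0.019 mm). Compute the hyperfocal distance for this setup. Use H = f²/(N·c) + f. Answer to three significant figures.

Hyperfocal distance H = f²/(N·c) + f = 208²/(1.4 × 0.019) + 208 = 43264/0.0266 + 208 ≈ 1626674.2 mm ≈ 1630 m.

1630 m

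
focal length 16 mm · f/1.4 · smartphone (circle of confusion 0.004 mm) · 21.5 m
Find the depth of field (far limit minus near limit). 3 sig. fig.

Hyperfocal distance H = f²/(N·c) + f = 16²/(1.4 × 0.004) + 16 = 256/0.0056 + 16 ≈ 45730.3 mm ≈ 45.73 m.
Near limit Dn = s·(H − f)/(H + s − 2f) = 21500 × (45730.3 − 16) / (45730.3 + 21500 − 2 × 16) = 21500 × 45714.3 / 67198.3 ≈ 14626 mm.
Far limit Df = s·(H − f)/(H − s) = 21500 × (45730.3 − 16) / (45730.3 − 21500) = 21500 × 45714.3 / 24230.3 ≈ 40563 mm.
Depth of field = Df − Dn = 40563 − 14626 ≈ 25937 mm ≈ 25.9 m.

25.9 m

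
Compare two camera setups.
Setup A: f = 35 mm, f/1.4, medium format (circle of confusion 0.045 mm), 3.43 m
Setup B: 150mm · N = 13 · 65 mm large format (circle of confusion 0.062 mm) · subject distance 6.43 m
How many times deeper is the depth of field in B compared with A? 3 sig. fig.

2.47

Setup A: H = 35²/(1.4×0.045) + 35 ≈ 19479.4 mm; DoF = Df − Dn = 4155.6 − 2920.1 ≈ 1235.5 mm.
Setup B: H = 150²/(13×0.062) + 150 ≈ 28065.6 mm; DoF = Df − Dn = 8296.4 − 5249.1 ≈ 3047.3 mm.
Ratio = 3047.3 / 1235.5 ≈ 2.47.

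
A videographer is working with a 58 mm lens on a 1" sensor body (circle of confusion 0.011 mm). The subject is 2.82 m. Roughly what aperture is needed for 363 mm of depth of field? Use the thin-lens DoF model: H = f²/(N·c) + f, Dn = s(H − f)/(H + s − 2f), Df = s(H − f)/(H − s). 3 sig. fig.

Write h = H − f = f²/(N·c). The thin-lens limits are Dn = s·h/(h + (s−f)) and Df = s·h/(h − (s−f)), so DoF = Df − Dn = 2·s·(s−f)·h / (h² − (s−f)²).
That is a quadratic in h: DoF·h² − 2·s·(s−f)·h − DoF·(s−f)² = 0 ⇒ h = (s−f)·(s + √(s² + DoF²)) / DoF = 2762 × (2820 + √(2820² + 363²)) / 363 = 2762 × (2820 + 2843.27) / 363 ≈ 43091 mm.
Then N = f²/(c·h) = 58² / (0.011 × 43091) = 3364 / 474.00 ≈ 7.10.

f/7.10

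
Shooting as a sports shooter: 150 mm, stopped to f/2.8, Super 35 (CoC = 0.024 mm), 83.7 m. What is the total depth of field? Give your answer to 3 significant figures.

Hyperfocal distance H = f²/(N·c) + f = 150²/(2.8 × 0.024) + 150 = 22500/0.0672 + 150 ≈ 334971.4 mm ≈ 335.0 m.
Near limit Dn = s·(H − f)/(H + s − 2f) = 83700 × (334971.4 − 150) / (334971.4 + 83700 − 2 × 150) = 83700 × 334821.4 / 418371.4 ≈ 66985 mm.
Far limit Df = s·(H − f)/(H − s) = 83700 × (334971.4 − 150) / (334971.4 − 83700) = 83700 × 334821.4 / 251271.4 ≈ 111531 mm.
Depth of field = Df − Dn = 111531 − 66985 ≈ 44546 mm ≈ 44.5 m.

44.5 m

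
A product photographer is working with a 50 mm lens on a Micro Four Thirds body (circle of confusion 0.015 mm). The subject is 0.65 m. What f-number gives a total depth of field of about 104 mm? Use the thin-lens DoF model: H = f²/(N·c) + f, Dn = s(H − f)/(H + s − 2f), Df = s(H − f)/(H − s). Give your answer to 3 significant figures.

Write h = H − f = f²/(N·c). The thin-lens limits are Dn = s·h/(h + (s−f)) and Df = s·h/(h − (s−f)), so DoF = Df − Dn = 2·s·(s−f)·h / (h² − (s−f)²).
That is a quadratic in h: DoF·h² − 2·s·(s−f)·h − DoF·(s−f)² = 0 ⇒ h = (s−f)·(s + √(s² + DoF²)) / DoF = 600 × (650 + √(650² + 104²)) / 104 = 600 × (650 + 658.267) / 104 ≈ 7547.7 mm.
Then N = f²/(c·h) = 50² / (0.015 × 7547.7) = 2500 / 113.22 ≈ 22.1.

f/22.1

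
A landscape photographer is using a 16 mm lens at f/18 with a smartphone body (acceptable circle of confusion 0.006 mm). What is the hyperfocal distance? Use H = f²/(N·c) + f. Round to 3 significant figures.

2.39 m

Hyperfocal distance H = f²/(N·c) + f = 16²/(18 × 0.006) + 16 = 256/0.108 + 16 ≈ 2386.4 mm ≈ 2.39 m.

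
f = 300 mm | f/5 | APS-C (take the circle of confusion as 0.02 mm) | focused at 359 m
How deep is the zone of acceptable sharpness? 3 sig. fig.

340 m

Hyperfocal distance H = f²/(N·c) + f = 300²/(5 × 0.02) + 300 = 90000/0.1 + 300 ≈ 900300.0 mm ≈ 900.3 m.
Near limit Dn = s·(H − f)/(H + s − 2f) = 359000 × (900300.0 − 300) / (900300.0 + 359000 − 2 × 300) = 359000 × 900000.0 / 1258700.0 ≈ 256693 mm.
Far limit Df = s·(H − f)/(H − s) = 359000 × (900300.0 − 300) / (900300.0 − 359000) = 359000 × 900000.0 / 541300.0 ≈ 596896 mm.
Depth of field = Df − Dn = 596896 − 256693 ≈ 340203 mm ≈ 340 m.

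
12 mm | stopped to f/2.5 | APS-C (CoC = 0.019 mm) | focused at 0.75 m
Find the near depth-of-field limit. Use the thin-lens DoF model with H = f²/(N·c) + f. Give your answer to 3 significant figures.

Hyperfocal distance H = f²/(N·c) + f = 12²/(2.5 × 0.019) + 12 = 144/0.0475 + 12 ≈ 3043.6 mm ≈ 3.044 m.
Near limit Dn = s·(H − f)/(H + s − 2f) = 750 × (3043.6 − 12) / (3043.6 + 750 − 2 × 12) = 750 × 3031.6 / 3769.6 ≈ 603.17 mm ≈ 0.603 m.

0.603 m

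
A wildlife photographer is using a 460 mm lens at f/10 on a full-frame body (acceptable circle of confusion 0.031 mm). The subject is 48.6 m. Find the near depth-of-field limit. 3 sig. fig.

45.4 m

Hyperfocal distance H = f²/(N·c) + f = 460²/(10 × 0.031) + 460 = 211600/0.31 + 460 ≈ 683040.6 mm ≈ 683.0 m.
Near limit Dn = s·(H − f)/(H + s − 2f) = 48600 × (683040.6 − 460) / (683040.6 + 48600 − 2 × 460) = 48600 × 682580.6 / 730720.6 ≈ 45398 mm ≈ 45.4 m.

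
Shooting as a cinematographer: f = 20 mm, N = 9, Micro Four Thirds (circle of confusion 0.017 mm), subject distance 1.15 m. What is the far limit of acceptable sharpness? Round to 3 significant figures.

Hyperfocal distance H = f²/(N·c) + f = 20²/(9 × 0.017) + 20 = 400/0.153 + 20 ≈ 2634.4 mm ≈ 2.634 m.
Far limit Df = s·(H − f)/(H − s) = 1150 × (2634.4 − 20) / (2634.4 − 1150) = 1150 × 2614.4 / 1484.4 ≈ 2025.5 mm ≈ 2.03 m.

2.03 m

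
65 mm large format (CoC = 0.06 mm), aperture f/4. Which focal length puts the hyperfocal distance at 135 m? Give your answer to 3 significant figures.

From H = f²/(N·c) + f, with f ≪ H: f ≈ √(H·N·c) = √(135000 × 4 × 0.06) = √32400 ≈ 180.0 mm.
The +f correction barely moves this — solving exactly, f² + N·c·f − N·c·H = 0 ⇒ f = (−N·c + √((N·c)² + 4·N·c·H))/2 = (−0.24 + √129600)/2 ≈ 179.88 mm, so f ≈ 180 mm.

180 mm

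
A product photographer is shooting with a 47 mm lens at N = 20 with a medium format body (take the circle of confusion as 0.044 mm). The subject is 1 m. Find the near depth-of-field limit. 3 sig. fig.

Hyperfocal distance H = f²/(N·c) + f = 47²/(20 × 0.044) + 47 = 2209/0.88 + 47 ≈ 2557.2 mm ≈ 2.557 m.
Near limit Dn = s·(H − f)/(H + s − 2f) = 1000 × (2557.2 − 47) / (2557.2 + 1000 − 2 × 47) = 1000 × 2510.2 / 3463.2 ≈ 724.82 mm ≈ 0.725 m.

0.725 m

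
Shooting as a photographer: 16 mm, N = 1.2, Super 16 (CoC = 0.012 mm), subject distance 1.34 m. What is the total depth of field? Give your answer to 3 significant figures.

201 mm

Hyperfocal distance H = f²/(N·c) + f = 16²/(1.2 × 0.012) + 16 = 256/0.0144 + 16 ≈ 17793.8 mm ≈ 17.79 m.
Near limit Dn = s·(H − f)/(H + s − 2f) = 1340 × (17793.8 − 16) / (17793.8 + 1340 − 2 × 16) = 1340 × 17777.8 / 19101.8 ≈ 1247.12 mm.
Far limit Df = s·(H − f)/(H − s) = 1340 × (17793.8 − 16) / (17793.8 − 1340) = 1340 × 17777.8 / 16453.8 ≈ 1447.83 mm.
Depth of field = Df − Dn = 1447.83 − 1247.12 ≈ 200.71 mm.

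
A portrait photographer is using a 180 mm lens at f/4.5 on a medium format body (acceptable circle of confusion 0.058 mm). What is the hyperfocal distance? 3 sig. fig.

124 m

Hyperfocal distance H = f²/(N·c) + f = 180²/(4.5 × 0.058) + 180 = 32400/0.261 + 180 ≈ 124317.9 mm ≈ 124 m.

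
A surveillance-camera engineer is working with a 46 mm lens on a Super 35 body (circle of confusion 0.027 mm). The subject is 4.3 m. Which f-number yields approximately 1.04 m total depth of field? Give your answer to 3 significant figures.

f/2.20

Write h = H − f = f²/(N·c). The thin-lens limits are Dn = s·h/(h + (s−f)) and Df = s·h/(h − (s−f)), so DoF = Df − Dn = 2·s·(s−f)·h / (h² − (s−f)²).
That is a quadratic in h: DoF·h² − 2·s·(s−f)·h − DoF·(s−f)² = 0 ⇒ h = (s−f)·(s + √(s² + DoF²)) / DoF = 4254 × (4300 + √(4300² + 1040²)) / 1040 = 4254 × (4300 + 4423.98) / 1040 ≈ 35684 mm.
Then N = f²/(c·h) = 46² / (0.027 × 35684) = 2116 / 963.48 ≈ 2.20.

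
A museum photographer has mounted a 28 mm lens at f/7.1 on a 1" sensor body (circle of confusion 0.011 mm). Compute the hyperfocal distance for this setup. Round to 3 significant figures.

Hyperfocal distance H = f²/(N·c) + f = 28²/(7.1 × 0.011) + 28 = 784/0.0781 + 28 ≈ 10066.4 mm ≈ 10.1 m.

10.1 m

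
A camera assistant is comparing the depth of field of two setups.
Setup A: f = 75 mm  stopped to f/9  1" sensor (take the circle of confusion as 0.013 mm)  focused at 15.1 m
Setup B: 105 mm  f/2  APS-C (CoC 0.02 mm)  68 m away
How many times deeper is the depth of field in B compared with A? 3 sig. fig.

3.41

Setup A: H = 75²/(9×0.013) + 75 ≈ 48151.9 mm; DoF = Df − Dn = 21964 − 11505 ≈ 10459 mm.
Setup B: H = 105²/(2×0.02) + 105 ≈ 275730.0 mm; DoF = Df − Dn = 90225 − 54560 ≈ 35665 mm.
Ratio = 35665 / 10459 ≈ 3.41.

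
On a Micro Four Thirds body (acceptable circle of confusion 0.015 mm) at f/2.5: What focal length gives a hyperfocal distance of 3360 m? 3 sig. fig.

355 mm

From H = f²/(N·c) + f, with f ≪ H: f ≈ √(H·N·c) = √(3360000 × 2.5 × 0.015) = √126000 ≈ 355.0 mm.
The +f correction barely moves this — solving exactly, f² + N·c·f − N·c·H = 0 ⇒ f = (−N·c + √((N·c)² + 4·N·c·H))/2 = (−0.0375 + √504000)/2 ≈ 354.95 mm, so f ≈ 355 mm.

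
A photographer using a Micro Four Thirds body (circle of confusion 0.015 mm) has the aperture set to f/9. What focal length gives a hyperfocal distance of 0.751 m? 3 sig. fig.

From H = f²/(N·c) + f, with f ≪ H: f ≈ √(H·N·c) = √(751 × 9 × 0.015) = √101.39 ≈ 10.07 mm.
Exact: f² + N·c·f − N·c·H = 0 ⇒ f = (−N·c + √((N·c)² + 4·N·c·H))/2 = (−0.135 + √405.56)/2 ≈ 10.002 mm ≈ 10.0 mm.

10.0 mm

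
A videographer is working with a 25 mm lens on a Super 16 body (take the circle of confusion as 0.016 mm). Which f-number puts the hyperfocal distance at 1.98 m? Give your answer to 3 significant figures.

Rearrange H = f²/(N·c) + f for N: N = f² / ((H − f)·c).
N = 25² / ((1980 − 25) × 0.016) = 625 / 31.28 ≈ 20.

f/20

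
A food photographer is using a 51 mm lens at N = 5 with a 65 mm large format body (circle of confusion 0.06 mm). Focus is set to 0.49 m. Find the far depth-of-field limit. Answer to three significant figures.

0.516 m

Hyperfocal distance H = f²/(N·c) + f = 51²/(5 × 0.06) + 51 = 2601/0.3 + 51 ≈ 8721.0 mm ≈ 8.721 m.
Far limit Df = s·(H − f)/(H − s) = 490 × (8721.0 − 51) / (8721.0 − 490) = 490 × 8670.0 / 8231.0 ≈ 516.13 mm ≈ 0.516 m.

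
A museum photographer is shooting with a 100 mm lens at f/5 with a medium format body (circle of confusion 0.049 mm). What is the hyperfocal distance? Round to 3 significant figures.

40.9 m

Hyperfocal distance H = f²/(N·c) + f = 100²/(5 × 0.049) + 100 = 10000/0.245 + 100 ≈ 40916.3 mm ≈ 40.9 m.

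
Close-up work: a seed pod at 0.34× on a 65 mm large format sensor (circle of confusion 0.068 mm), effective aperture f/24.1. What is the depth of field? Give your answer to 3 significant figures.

At magnification m, DoF ≈ 2·N_eff·c/m² = 2 × 24.1 × 0.068 / 0.34² = 3.278 / 0.1156 ≈ 28.4 mm.

28.4 mm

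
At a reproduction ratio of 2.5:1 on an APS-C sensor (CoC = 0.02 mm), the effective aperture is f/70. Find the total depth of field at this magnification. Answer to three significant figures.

At magnification m, DoF ≈ 2·N_eff·c/m² = 2 × 70 × 0.02 / 2.5² = 2.8 / 6.25 ≈ 0.448 mm.

0.448 mm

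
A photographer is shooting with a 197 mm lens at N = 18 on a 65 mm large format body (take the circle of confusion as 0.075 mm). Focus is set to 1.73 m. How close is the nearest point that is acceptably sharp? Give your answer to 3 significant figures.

Hyperfocal distance H = f²/(N·c) + f = 197²/(18 × 0.075) + 197 = 38809/1.35 + 197 ≈ 28944.4 mm ≈ 28.94 m.
Near limit Dn = s·(H − f)/(H + s − 2f) = 1730 × (28944.4 − 197) / (28944.4 + 1730 − 2 × 197) = 1730 × 28747.4 / 30280.4 ≈ 1642.4 mm ≈ 1.64 m.

1.64 m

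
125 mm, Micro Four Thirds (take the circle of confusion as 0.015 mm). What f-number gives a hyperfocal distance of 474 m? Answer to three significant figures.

f/2.20

Rearrange H = f²/(N·c) + f for N: N = f² / ((H − f)·c).
N = 125² / ((474000 − 125) × 0.015) = 15625 / 7108 ≈ 2.20.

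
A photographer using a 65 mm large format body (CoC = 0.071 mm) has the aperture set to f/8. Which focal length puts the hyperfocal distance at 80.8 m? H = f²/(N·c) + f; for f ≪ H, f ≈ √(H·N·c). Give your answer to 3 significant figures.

From H = f²/(N·c) + f, with f ≪ H: f ≈ √(H·N·c) = √(80800 × 8 × 0.071) = √45894 ≈ 214.2 mm.
The +f correction barely moves this — solving exactly, f² + N·c·f − N·c·H = 0 ⇒ f = (−N·c + √((N·c)² + 4·N·c·H))/2 = (−0.568 + √183578)/2 ≈ 213.95 mm, so f ≈ 214 mm.

214 mm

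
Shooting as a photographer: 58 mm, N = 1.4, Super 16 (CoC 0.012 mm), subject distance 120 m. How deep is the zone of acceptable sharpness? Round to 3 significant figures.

Hyperfocal distance H = f²/(N·c) + f = 58²/(1.4 × 0.012) + 58 = 3364/0.0168 + 58 ≈ 200296.1 mm ≈ 200.3 m.
Near limit Dn = s·(H − f)/(H + s − 2f) = 120000 × (200296.1 − 58) / (200296.1 + 120000 − 2 × 58) = 120000 × 200238.1 / 320180.1 ≈ 75047 mm.
Far limit Df = s·(H − f)/(H − s) = 120000 × (200296.1 − 58) / (200296.1 − 120000) = 120000 × 200238.1 / 80296.1 ≈ 299250 mm.
Depth of field = Df − Dn = 299250 − 75047 ≈ 224203 mm ≈ 224 m.

224 m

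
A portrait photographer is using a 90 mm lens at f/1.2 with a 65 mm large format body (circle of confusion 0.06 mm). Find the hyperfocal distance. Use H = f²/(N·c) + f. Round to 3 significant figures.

Hyperfocal distance H = f²/(N·c) + f = 90²/(1.2 × 0.06) + 90 = 8100/0.072 + 90 ≈ 112590.0 mm ≈ 113 m.

113 m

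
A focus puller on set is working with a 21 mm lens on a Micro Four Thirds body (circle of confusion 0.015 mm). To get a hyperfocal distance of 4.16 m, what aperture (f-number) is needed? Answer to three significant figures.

Rearrange H = f²/(N·c) + f for N: N = f² / ((H − f)·c).
N = 21² / ((4160 − 21) × 0.015) = 441 / 62.09 ≈ 7.10.

f/7.10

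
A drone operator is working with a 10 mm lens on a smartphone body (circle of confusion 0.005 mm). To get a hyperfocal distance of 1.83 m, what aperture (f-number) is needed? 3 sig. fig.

f/11

Rearrange H = f²/(N·c) + f for N: N = f² / ((H − f)·c).
N = 10² / ((1830 − 10) × 0.005) = 100 / 9.100 ≈ 11.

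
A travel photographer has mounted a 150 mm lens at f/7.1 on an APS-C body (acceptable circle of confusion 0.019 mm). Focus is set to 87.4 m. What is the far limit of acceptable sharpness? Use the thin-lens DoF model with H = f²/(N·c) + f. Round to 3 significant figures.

Hyperfocal distance H = f²/(N·c) + f = 150²/(7.1 × 0.019) + 150 = 22500/0.1349 + 150 ≈ 166940.2 mm ≈ 166.9 m.
Far limit Df = s·(H − f)/(H − s) = 87400 × (166940.2 − 150) / (166940.2 − 87400) = 87400 × 166790.2 / 79540.2 ≈ 183272 mm ≈ 183 m.

183 m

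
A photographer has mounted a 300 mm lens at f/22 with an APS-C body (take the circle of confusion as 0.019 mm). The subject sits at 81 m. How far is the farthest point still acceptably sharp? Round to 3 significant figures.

Hyperfocal distance H = f²/(N·c) + f = 300²/(22 × 0.019) + 300 = 90000/0.418 + 300 ≈ 215611.0 mm ≈ 215.6 m.
Far limit Df = s·(H − f)/(H − s) = 81000 × (215611.0 − 300) / (215611.0 − 81000) = 81000 × 215311.0 / 134611.0 ≈ 129560 mm ≈ 130 m.

130 m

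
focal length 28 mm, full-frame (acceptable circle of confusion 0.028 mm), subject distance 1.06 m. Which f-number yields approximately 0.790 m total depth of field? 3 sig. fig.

f/9

Write h = H − f = f²/(N·c). The thin-lens limits are Dn = s·h/(h + (s−f)) and Df = s·h/(h − (s−f)), so DoF = Df − Dn = 2·s·(s−f)·h / (h² − (s−f)²).
That is a quadratic in h: DoF·h² − 2·s·(s−f)·h − DoF·(s−f)² = 0 ⇒ h = (s−f)·(s + √(s² + DoF²)) / DoF = 1032 × (1060 + √(1060² + 790²)) / 790 = 1032 × (1060 + 1322.01) / 790 ≈ 3111.7 mm.
Then N = f²/(c·h) = 28² / (0.028 × 3111.7) = 784 / 87.127 ≈ 9.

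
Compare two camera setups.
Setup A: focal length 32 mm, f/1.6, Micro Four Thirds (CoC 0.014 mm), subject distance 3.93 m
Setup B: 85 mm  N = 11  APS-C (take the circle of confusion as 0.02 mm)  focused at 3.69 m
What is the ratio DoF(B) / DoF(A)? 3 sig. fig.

Setup A: H = 32²/(1.6×0.014) + 32 ≈ 45746.3 mm; DoF = Df − Dn = 4296.34 − 3621.22 ≈ 675.12 mm.
Setup B: H = 85²/(11×0.02) + 85 ≈ 32925.9 mm; DoF = Df − Dn = 4145.00 − 3325.01 ≈ 819.99 mm.
Ratio = 819.99 / 675.12 ≈ 1.21.

1.21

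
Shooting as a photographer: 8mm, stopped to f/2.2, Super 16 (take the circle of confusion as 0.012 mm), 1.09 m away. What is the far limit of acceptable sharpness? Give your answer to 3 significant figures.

Hyperfocal distance H = f²/(N·c) + f = 8²/(2.2 × 0.012) + 8 = 64/0.0264 + 8 ≈ 2432.2 mm ≈ 2.432 m.
Far limit Df = s·(H − f)/(H − s) = 1090 × (2432.2 − 8) / (2432.2 − 1090) = 1090 × 2424.2 / 1342.2 ≈ 1968.7 mm ≈ 1.97 m.

1.97 m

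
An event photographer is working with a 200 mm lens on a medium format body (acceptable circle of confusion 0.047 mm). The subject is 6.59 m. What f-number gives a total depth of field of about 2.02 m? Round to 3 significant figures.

f/20

Write h = H − f = f²/(N·c). The thin-lens limits are Dn = s·h/(h + (s−f)) and Df = s·h/(h − (s−f)), so DoF = Df − Dn = 2·s·(s−f)·h / (h² − (s−f)²).
That is a quadratic in h: DoF·h² − 2·s·(s−f)·h − DoF·(s−f)² = 0 ⇒ h = (s−f)·(s + √(s² + DoF²)) / DoF = 6390 × (6590 + √(6590² + 2020²)) / 2020 = 6390 × (6590 + 6892.64) / 2020 ≈ 42651 mm.
Then N = f²/(c·h) = 200² / (0.047 × 42651) = 40000 / 2004.6 ≈ 20.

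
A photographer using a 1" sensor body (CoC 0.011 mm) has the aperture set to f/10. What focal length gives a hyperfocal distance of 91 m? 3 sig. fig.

From H = f²/(N·c) + f, with f ≪ H: f ≈ √(H·N·c) = √(91000 × 10 × 0.011) = √10010 ≈ 100.0 mm.
The +f correction barely moves this — solving exactly, f² + N·c·f − N·c·H = 0 ⇒ f = (−N·c + √((N·c)² + 4·N·c·H))/2 = (−0.11 + √40040)/2 ≈ 99.995 mm, so f ≈ 100 mm.

100 mm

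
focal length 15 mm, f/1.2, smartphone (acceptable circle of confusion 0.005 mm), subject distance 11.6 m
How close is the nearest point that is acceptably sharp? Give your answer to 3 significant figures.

8.86 m

Hyperfocal distance H = f²/(N·c) + f = 15²/(1.2 × 0.005) + 15 = 225/0.006 + 15 ≈ 37515.0 mm ≈ 37.52 m.
Near limit Dn = s·(H − f)/(H + s − 2f) = 11600 × (37515.0 − 15) / (37515.0 + 11600 − 2 × 15) = 11600 × 37500.0 / 49085.0 ≈ 8862.2 mm ≈ 8.86 m.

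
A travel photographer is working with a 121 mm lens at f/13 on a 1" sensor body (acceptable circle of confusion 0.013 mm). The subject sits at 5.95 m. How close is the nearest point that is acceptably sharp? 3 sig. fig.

Hyperfocal distance H = f²/(N·c) + f = 121²/(13 × 0.013) + 121 = 14641/0.169 + 121 ≈ 86754.1 mm ≈ 86.75 m.
Near limit Dn = s·(H − f)/(H + s − 2f) = 5950 × (86754.1 − 121) / (86754.1 + 5950 − 2 × 121) = 5950 × 86633.1 / 92462.1 ≈ 5574.9 mm ≈ 5.57 m.

5.57 m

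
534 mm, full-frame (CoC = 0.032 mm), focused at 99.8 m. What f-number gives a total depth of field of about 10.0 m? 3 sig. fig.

Write h = H − f = f²/(N·c). The thin-lens limits are Dn = s·h/(h + (s−f)) and Df = s·h/(h − (s−f)), so DoF = Df − Dn = 2·s·(s−f)·h / (h² − (s−f)²).
That is a quadratic in h: DoF·h² − 2·s·(s−f)·h − DoF·(s−f)² = 0 ⇒ h = (s−f)·(s + √(s² + DoF²)) / DoF = 99266 × (99800 + √(99800² + 10000²)) / 10000 = 99266 × (99800 + 100300) / 10000 ≈ 1986310 mm.
Then N = f²/(c·h) = 534² / (0.032 × 1986310) = 285156 / 63562 ≈ 4.49.

f/4.49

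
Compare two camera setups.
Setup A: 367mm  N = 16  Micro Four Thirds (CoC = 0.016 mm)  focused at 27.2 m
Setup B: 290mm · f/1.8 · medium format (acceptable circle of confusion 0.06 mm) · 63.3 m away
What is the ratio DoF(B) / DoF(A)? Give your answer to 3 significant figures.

3.71

Setup A: H = 367²/(16×0.016) + 367 ≈ 526495.9 mm; DoF = Df − Dn = 28661.8 − 25880.1 ≈ 2781.7 mm.
Setup B: H = 290²/(1.8×0.06) + 290 ≈ 778993.7 mm; DoF = Df − Dn = 68873 − 58561 ≈ 10312 mm.
Ratio = 10312 / 2781.7 ≈ 3.71.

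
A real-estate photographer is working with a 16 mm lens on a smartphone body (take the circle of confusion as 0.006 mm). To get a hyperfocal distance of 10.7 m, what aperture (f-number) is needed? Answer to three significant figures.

f/3.99

Rearrange H = f²/(N·c) + f for N: N = f² / ((H − f)·c).
N = 16² / ((10700 − 16) × 0.006) = 256 / 64.10 ≈ 3.99.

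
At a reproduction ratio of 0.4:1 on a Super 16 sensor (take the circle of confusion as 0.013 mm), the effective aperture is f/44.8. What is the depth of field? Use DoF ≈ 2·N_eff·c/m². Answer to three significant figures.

At magnification m, DoF ≈ 2·N_eff·c/m² = 2 × 44.8 × 0.013 / 0.4² = 1.165 / 0.16 ≈ 7.28 mm.

7.28 mm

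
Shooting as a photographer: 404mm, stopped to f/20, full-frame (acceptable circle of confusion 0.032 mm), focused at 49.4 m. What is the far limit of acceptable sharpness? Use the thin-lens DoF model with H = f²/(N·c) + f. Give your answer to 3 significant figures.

61.1 m

Hyperfocal distance H = f²/(N·c) + f = 404²/(20 × 0.032) + 404 = 163216/0.64 + 404 ≈ 255429.0 mm ≈ 255.4 m.
Far limit Df = s·(H − f)/(H − s) = 49400 × (255429.0 − 404) / (255429.0 − 49400) = 49400 × 255025.0 / 206029.0 ≈ 61148 mm ≈ 61.1 m.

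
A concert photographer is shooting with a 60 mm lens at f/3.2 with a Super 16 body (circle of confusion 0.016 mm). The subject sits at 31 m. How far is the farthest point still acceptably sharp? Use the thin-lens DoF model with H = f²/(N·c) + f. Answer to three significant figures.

55.4 m

Hyperfocal distance H = f²/(N·c) + f = 60²/(3.2 × 0.016) + 60 = 3600/0.0512 + 60 ≈ 70372.5 mm ≈ 70.37 m.
Far limit Df = s·(H − f)/(H − s) = 31000 × (70372.5 − 60) / (70372.5 − 31000) = 31000 × 70312.5 / 39372.5 ≈ 55361 mm ≈ 55.4 m.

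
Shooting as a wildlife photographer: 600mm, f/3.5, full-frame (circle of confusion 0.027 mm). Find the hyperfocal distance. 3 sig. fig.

3810 m

Hyperfocal distance H = f²/(N·c) + f = 600²/(3.5 × 0.027) + 600 = 360000/0.0945 + 600 ≈ 3810123.8 mm ≈ 3810 m.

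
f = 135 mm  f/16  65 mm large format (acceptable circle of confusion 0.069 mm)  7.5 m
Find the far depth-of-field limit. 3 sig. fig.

13.5 m

Hyperfocal distance H = f²/(N·c) + f = 135²/(16 × 0.069) + 135 = 18225/1.104 + 135 ≈ 16643.2 mm ≈ 16.64 m.
Far limit Df = s·(H − f)/(H − s) = 7500 × (16643.2 − 135) / (16643.2 − 7500) = 7500 × 16508.2 / 9143.2 ≈ 13541 mm ≈ 13.5 m.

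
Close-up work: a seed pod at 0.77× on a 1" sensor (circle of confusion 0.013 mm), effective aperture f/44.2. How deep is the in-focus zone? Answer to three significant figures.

1.94 mm

At magnification m, DoF ≈ 2·N_eff·c/m² = 2 × 44.2 × 0.013 / 0.77² = 1.149 / 0.5929 ≈ 1.94 mm.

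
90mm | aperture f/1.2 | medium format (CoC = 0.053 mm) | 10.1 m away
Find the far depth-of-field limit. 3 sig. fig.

11.0 m

Hyperfocal distance H = f²/(N·c) + f = 90²/(1.2 × 0.053) + 90 = 8100/0.0636 + 90 ≈ 127448.5 mm ≈ 127.4 m.
Far limit Df = s·(H − f)/(H − s) = 10100 × (127448.5 − 90) / (127448.5 − 10100) = 10100 × 127358.5 / 117348.5 ≈ 10962 mm ≈ 11.0 m.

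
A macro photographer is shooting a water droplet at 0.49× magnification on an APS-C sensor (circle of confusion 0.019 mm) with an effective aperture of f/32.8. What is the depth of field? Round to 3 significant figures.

At magnification m, DoF ≈ 2·N_eff·c/m² = 2 × 32.8 × 0.019 / 0.49² = 1.246 / 0.2401 ≈ 5.19 mm.

5.19 mm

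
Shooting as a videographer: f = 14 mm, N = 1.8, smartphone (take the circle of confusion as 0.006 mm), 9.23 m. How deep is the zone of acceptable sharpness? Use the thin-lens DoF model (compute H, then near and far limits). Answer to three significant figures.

12.6 m

Hyperfocal distance H = f²/(N·c) + f = 14²/(1.8 × 0.006) + 14 = 196/0.0108 + 14 ≈ 18162.1 mm ≈ 18.16 m.
Near limit Dn = s·(H − f)/(H + s − 2f) = 9230 × (18162.1 − 14) / (18162.1 + 9230 − 2 × 14) = 9230 × 18148.1 / 27364.1 ≈ 6121 mm.
Far limit Df = s·(H − f)/(H − s) = 9230 × (18162.1 − 14) / (18162.1 − 9230) = 9230 × 18148.1 / 8932.1 ≈ 18753 mm.
Depth of field = Df − Dn = 18753 − 6121 ≈ 12632 mm ≈ 12.6 m.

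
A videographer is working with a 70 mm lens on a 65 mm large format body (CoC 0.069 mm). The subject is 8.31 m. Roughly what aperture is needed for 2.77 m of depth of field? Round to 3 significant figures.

f/1.40

Write h = H − f = f²/(N·c). The thin-lens limits are Dn = s·h/(h + (s−f)) and Df = s·h/(h − (s−f)), so DoF = Df − Dn = 2·s·(s−f)·h / (h² − (s−f)²).
That is a quadratic in h: DoF·h² − 2·s·(s−f)·h − DoF·(s−f)² = 0 ⇒ h = (s−f)·(s + √(s² + DoF²)) / DoF = 8240 × (8310 + √(8310² + 2770²)) / 2770 = 8240 × (8310 + 8759.51) / 2770 ≈ 50777 mm.
Then N = f²/(c·h) = 70² / (0.069 × 50777) = 4900 / 3503.6 ≈ 1.40.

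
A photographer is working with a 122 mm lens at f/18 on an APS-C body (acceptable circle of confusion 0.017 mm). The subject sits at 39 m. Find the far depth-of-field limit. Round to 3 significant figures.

194 m

Hyperfocal distance H = f²/(N·c) + f = 122²/(18 × 0.017) + 122 = 14884/0.306 + 122 ≈ 48762.5 mm ≈ 48.76 m.
Far limit Df = s·(H − f)/(H − s) = 39000 × (48762.5 − 122) / (48762.5 − 39000) = 39000 × 48640.5 / 9762.5 ≈ 194313 mm ≈ 194 m.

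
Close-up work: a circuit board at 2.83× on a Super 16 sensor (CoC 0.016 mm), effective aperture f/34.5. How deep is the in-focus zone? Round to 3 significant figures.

0.138 mm

At magnification m, DoF ≈ 2·N_eff·c/m² = 2 × 34.5 × 0.016 / 2.83² = 1.104 / 8.009 ≈ 0.138 mm.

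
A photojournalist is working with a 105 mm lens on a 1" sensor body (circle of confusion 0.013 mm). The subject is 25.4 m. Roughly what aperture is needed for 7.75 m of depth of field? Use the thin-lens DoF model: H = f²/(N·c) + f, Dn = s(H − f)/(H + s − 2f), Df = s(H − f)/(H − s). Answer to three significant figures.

Write h = H − f = f²/(N·c). The thin-lens limits are Dn = s·h/(h + (s−f)) and Df = s·h/(h − (s−f)), so DoF = Df − Dn = 2·s·(s−f)·h / (h² − (s−f)²).
That is a quadratic in h: DoF·h² − 2·s·(s−f)·h − DoF·(s−f)² = 0 ⇒ h = (s−f)·(s + √(s² + DoF²)) / DoF = 25295 × (25400 + √(25400² + 7750²)) / 7750 = 25295 × (25400 + 26556.0) / 7750 ≈ 169578 mm.
Then N = f²/(c·h) = 105² / (0.013 × 169578) = 11025 / 2204.5 ≈ 5.

f/5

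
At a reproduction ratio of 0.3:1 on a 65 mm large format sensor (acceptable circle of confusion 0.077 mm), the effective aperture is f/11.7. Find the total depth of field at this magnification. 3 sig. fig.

At magnification m, DoF ≈ 2·N_eff·c/m² = 2 × 11.7 × 0.077 / 0.3² = 1.802 / 0.09 ≈ 20 mm.

20.0 mm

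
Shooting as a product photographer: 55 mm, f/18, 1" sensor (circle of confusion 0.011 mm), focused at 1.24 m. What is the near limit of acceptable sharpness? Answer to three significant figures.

1.15 m

Hyperfocal distance H = f²/(N·c) + f = 55²/(18 × 0.011) + 55 = 3025/0.198 + 55 ≈ 15332.8 mm ≈ 15.33 m.
Near limit Dn = s·(H − f)/(H + s − 2f) = 1240 × (15332.8 − 55) / (15332.8 + 1240 − 2 × 55) = 1240 × 15277.8 / 16462.8 ≈ 1150.7 mm ≈ 1.15 m.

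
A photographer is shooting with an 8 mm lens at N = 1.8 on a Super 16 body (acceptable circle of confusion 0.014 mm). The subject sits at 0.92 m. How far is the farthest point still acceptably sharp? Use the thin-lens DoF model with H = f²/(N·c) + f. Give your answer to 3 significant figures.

Hyperfocal distance H = f²/(N·c) + f = 8²/(1.8 × 0.014) + 8 = 64/0.0252 + 8 ≈ 2547.7 mm ≈ 2.548 m.
Far limit Df = s·(H − f)/(H − s) = 920 × (2547.7 − 8) / (2547.7 − 920) = 920 × 2539.7 / 1627.7 ≈ 1435.5 mm ≈ 1.44 m.

1.44 m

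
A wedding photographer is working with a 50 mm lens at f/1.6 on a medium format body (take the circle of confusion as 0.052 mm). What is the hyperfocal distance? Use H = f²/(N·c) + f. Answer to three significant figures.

30.1 m

Hyperfocal distance H = f²/(N·c) + f = 50²/(1.6 × 0.052) + 50 = 2500/0.0832 + 50 ≈ 30098.1 mm ≈ 30.1 m.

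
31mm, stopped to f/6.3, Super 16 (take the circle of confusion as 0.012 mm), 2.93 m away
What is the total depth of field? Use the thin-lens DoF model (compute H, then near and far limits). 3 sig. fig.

1.41 m

Hyperfocal distance H = f²/(N·c) + f = 31²/(6.3 × 0.012) + 31 = 961/0.0756 + 31 ≈ 12742.6 mm ≈ 12.74 m.
Near limit Dn = s·(H − f)/(H + s − 2f) = 2930 × (12742.6 − 31) / (12742.6 + 2930 − 2 × 31) = 2930 × 12711.6 / 15610.6 ≈ 2385.9 mm.
Far limit Df = s·(H − f)/(H − s) = 2930 × (12742.6 − 31) / (12742.6 − 2930) = 2930 × 12711.6 / 9812.6 ≈ 3795.6 mm.
Depth of field = Df − Dn = 3795.6 − 2385.9 ≈ 1409.7 mm ≈ 1.41 m.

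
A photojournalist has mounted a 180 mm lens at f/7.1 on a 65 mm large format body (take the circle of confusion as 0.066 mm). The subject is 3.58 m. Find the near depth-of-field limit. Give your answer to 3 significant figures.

3.41 m

Hyperfocal distance H = f²/(N·c) + f = 180²/(7.1 × 0.066) + 180 = 32400/0.4686 + 180 ≈ 69322.1 mm ≈ 69.32 m.
Near limit Dn = s·(H − f)/(H + s − 2f) = 3580 × (69322.1 − 180) / (69322.1 + 3580 − 2 × 180) = 3580 × 69142.1 / 72542.1 ≈ 3412.2 mm ≈ 3.41 m.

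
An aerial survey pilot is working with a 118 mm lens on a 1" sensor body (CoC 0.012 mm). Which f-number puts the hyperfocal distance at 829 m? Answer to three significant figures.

f/1.40

Rearrange H = f²/(N·c) + f for N: N = f² / ((H − f)·c).
N = 118² / ((829000 − 118) × 0.012) = 13924 / 9947 ≈ 1.40.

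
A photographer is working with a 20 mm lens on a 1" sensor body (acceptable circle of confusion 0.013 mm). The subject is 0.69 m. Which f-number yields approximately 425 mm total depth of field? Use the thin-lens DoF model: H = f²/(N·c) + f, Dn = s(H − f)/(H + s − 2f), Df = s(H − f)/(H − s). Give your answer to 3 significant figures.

Write h = H − f = f²/(N·c). The thin-lens limits are Dn = s·h/(h + (s−f)) and Df = s·h/(h − (s−f)), so DoF = Df − Dn = 2·s·(s−f)·h / (h² − (s−f)²).
That is a quadratic in h: DoF·h² − 2·s·(s−f)·h − DoF·(s−f)² = 0 ⇒ h = (s−f)·(s + √(s² + DoF²)) / DoF = 670 × (690 + √(690² + 425²)) / 425 = 670 × (690 + 810.386) / 425 ≈ 2365.3 mm.
Then N = f²/(c·h) = 20² / (0.013 × 2365.3) = 400 / 30.749 ≈ 13.

f/13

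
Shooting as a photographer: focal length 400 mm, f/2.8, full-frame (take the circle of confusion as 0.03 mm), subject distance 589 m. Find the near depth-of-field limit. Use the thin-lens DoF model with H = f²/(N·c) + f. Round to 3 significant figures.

Hyperfocal distance H = f²/(N·c) + f = 400²/(2.8 × 0.03) + 400 = 160000/0.084 + 400 ≈ 1905161.9 mm ≈ 1905 m.
Near limit Dn = s·(H − f)/(H + s − 2f) = 589000 × (1905161.9 − 400) / (1905161.9 + 589000 − 2 × 400) = 589000 × 1904761.9 / 2493361.9 ≈ 449957 mm ≈ 450 m.

450 m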